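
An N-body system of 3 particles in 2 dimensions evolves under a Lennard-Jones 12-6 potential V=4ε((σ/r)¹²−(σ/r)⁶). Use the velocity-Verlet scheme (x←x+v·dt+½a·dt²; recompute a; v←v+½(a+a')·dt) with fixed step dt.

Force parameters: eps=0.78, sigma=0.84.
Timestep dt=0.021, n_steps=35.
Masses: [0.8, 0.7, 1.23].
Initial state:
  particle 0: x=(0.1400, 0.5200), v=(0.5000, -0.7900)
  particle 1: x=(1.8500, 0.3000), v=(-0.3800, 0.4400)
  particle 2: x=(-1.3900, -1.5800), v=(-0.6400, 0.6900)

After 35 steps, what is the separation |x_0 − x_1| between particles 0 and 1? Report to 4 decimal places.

0.9175

step 0: x0=(0.1400, 0.5200) x1=(1.8500, 0.3000) x2=(-1.3900, -1.5800)
step 1: x0=(0.1505, 0.5034) x1=(1.8420, 0.3092) x2=(-1.4034, -1.5655)
step 2: x0=(0.1612, 0.4868) x1=(1.8339, 0.3185) x2=(-1.4169, -1.5510)
step 3: x0=(0.1719, 0.4702) x1=(1.8256, 0.3278) x2=(-1.4303, -1.5365)
step 4: x0=(0.1827, 0.4535) x1=(1.8173, 0.3370) x2=(-1.4437, -1.5220)
step 5: x0=(0.1936, 0.4369) x1=(1.8088, 0.3463) x2=(-1.4572, -1.5075)
step 6: x0=(0.2046, 0.4202) x1=(1.8002, 0.3556) x2=(-1.4706, -1.4930)
step 7: x0=(0.2158, 0.4036) x1=(1.7915, 0.3649) x2=(-1.4840, -1.4785)
step 8: x0=(0.2271, 0.3869) x1=(1.7825, 0.3742) x2=(-1.4975, -1.4640)
step 9: x0=(0.2385, 0.3702) x1=(1.7734, 0.3835) x2=(-1.5109, -1.4495)
step 10: x0=(0.2501, 0.3535) x1=(1.7641, 0.3928) x2=(-1.5243, -1.4350)
step 11: x0=(0.2619, 0.3368) x1=(1.7546, 0.4021) x2=(-1.5377, -1.4205)
step 12: x0=(0.2739, 0.3202) x1=(1.7449, 0.4114) x2=(-1.5511, -1.4059)
step 13: x0=(0.2861, 0.3035) x1=(1.7349, 0.4207) x2=(-1.5645, -1.3914)
step 14: x0=(0.2986, 0.2868) x1=(1.7246, 0.4299) x2=(-1.5779, -1.3769)
step 15: x0=(0.3113, 0.2702) x1=(1.7140, 0.4391) x2=(-1.5913, -1.3624)
step 16: x0=(0.3243, 0.2536) x1=(1.7031, 0.4483) x2=(-1.6047, -1.3478)
step 17: x0=(0.3376, 0.2371) x1=(1.6919, 0.4574) x2=(-1.6181, -1.3333)
step 18: x0=(0.3513, 0.2206) x1=(1.6802, 0.4665) x2=(-1.6315, -1.3188)
step 19: x0=(0.3654, 0.2041) x1=(1.6681, 0.4755) x2=(-1.6449, -1.3042)
step 20: x0=(0.3798, 0.1878) x1=(1.6555, 0.4844) x2=(-1.6583, -1.2897)
step 21: x0=(0.3947, 0.1715) x1=(1.6423, 0.4931) x2=(-1.6717, -1.2751)
step 22: x0=(0.4102, 0.1554) x1=(1.6286, 0.5017) x2=(-1.6851, -1.2606)
step 23: x0=(0.4261, 0.1394) x1=(1.6143, 0.5101) x2=(-1.6985, -1.2460)
step 24: x0=(0.4427, 0.1237) x1=(1.5993, 0.5184) x2=(-1.7118, -1.2315)
step 25: x0=(0.4599, 0.1081) x1=(1.5835, 0.5263) x2=(-1.7252, -1.2169)
step 26: x0=(0.4779, 0.0928) x1=(1.5669, 0.5339) x2=(-1.7386, -1.2024)
step 27: x0=(0.4966, 0.0779) x1=(1.5493, 0.5412) x2=(-1.7519, -1.1878)
step 28: x0=(0.5162, 0.0633) x1=(1.5308, 0.5481) x2=(-1.7653, -1.1733)
step 29: x0=(0.5368, 0.0491) x1=(1.5112, 0.5544) x2=(-1.7787, -1.1587)
step 30: x0=(0.5583, 0.0355) x1=(1.4905, 0.5601) x2=(-1.7920, -1.1442)
step 31: x0=(0.5809, 0.0225) x1=(1.4685, 0.5652) x2=(-1.8054, -1.1296)
step 32: x0=(0.6045, 0.0101) x1=(1.4454, 0.5695) x2=(-1.8187, -1.1150)
step 33: x0=(0.6291, -0.0017) x1=(1.4212, 0.5731) x2=(-1.8321, -1.1005)
step 34: x0=(0.6543, -0.0130) x1=(1.3962, 0.5761) x2=(-1.8454, -1.0859)
step 35: x0=(0.6797, -0.0241) x1=(1.3710, 0.5790) x2=(-1.8588, -1.0713)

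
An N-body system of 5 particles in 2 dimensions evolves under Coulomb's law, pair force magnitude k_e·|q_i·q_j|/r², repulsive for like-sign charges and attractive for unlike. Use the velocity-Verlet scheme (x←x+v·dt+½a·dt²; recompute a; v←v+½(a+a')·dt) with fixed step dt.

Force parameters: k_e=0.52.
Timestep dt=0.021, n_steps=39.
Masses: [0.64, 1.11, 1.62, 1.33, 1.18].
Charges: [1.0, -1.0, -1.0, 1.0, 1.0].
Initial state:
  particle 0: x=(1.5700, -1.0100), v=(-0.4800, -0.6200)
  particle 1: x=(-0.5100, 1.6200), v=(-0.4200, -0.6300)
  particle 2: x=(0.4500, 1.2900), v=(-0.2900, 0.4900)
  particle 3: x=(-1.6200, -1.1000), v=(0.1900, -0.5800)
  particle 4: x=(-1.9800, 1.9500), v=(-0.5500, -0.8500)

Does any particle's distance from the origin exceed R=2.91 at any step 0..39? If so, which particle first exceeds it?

no

step 0: x0=(1.5700, -1.0100) x1=(-0.5100, 1.6200) x2=(0.4500, 1.2900) x3=(-1.6200, -1.1000) x4=(-1.9800, 1.9500)
step 1: x0=(1.5599, -1.0230) x1=(-0.5190, 1.6068) x2=(0.4440, 1.3003) x3=(-1.6160, -1.1122) x4=(-1.9915, 1.9321)
step 2: x0=(1.5498, -1.0359) x1=(-0.5282, 1.5936) x2=(0.4380, 1.3104) x3=(-1.6120, -1.1243) x4=(-2.0029, 1.9143)
step 3: x0=(1.5398, -1.0488) x1=(-0.5377, 1.5805) x2=(0.4322, 1.3206) x3=(-1.6080, -1.1365) x4=(-2.0142, 1.8965)
step 4: x0=(1.5297, -1.0616) x1=(-0.5475, 1.5674) x2=(0.4265, 1.3306) x3=(-1.6040, -1.1486) x4=(-2.0254, 1.8786)
step 5: x0=(1.5197, -1.0743) x1=(-0.5576, 1.5544) x2=(0.4209, 1.3406) x3=(-1.6000, -1.1607) x4=(-2.0365, 1.8608)
step 6: x0=(1.5096, -1.0870) x1=(-0.5680, 1.5413) x2=(0.4155, 1.3506) x3=(-1.5960, -1.1728) x4=(-2.0474, 1.8429)
step 7: x0=(1.4996, -1.0996) x1=(-0.5786, 1.5283) x2=(0.4101, 1.3605) x3=(-1.5920, -1.1849) x4=(-2.0583, 1.8251)
step 8: x0=(1.4896, -1.1121) x1=(-0.5896, 1.5153) x2=(0.4049, 1.3704) x3=(-1.5880, -1.1970) x4=(-2.0691, 1.8072)
step 9: x0=(1.4796, -1.1246) x1=(-0.6008, 1.5023) x2=(0.3998, 1.3802) x3=(-1.5840, -1.2091) x4=(-2.0798, 1.7894)
step 10: x0=(1.4696, -1.1371) x1=(-0.6124, 1.4894) x2=(0.3948, 1.3899) x3=(-1.5799, -1.2211) x4=(-2.0903, 1.7716)
step 11: x0=(1.4596, -1.1494) x1=(-0.6242, 1.4764) x2=(0.3899, 1.3997) x3=(-1.5759, -1.2332) x4=(-2.1008, 1.7538)
step 12: x0=(1.4496, -1.1618) x1=(-0.6363, 1.4634) x2=(0.3851, 1.4094) x3=(-1.5719, -1.2452) x4=(-2.1111, 1.7360)
step 13: x0=(1.4397, -1.1740) x1=(-0.6487, 1.4504) x2=(0.3804, 1.4190) x3=(-1.5679, -1.2572) x4=(-2.1214, 1.7181)
step 14: x0=(1.4297, -1.1862) x1=(-0.6613, 1.4374) x2=(0.3759, 1.4287) x3=(-1.5639, -1.2692) x4=(-2.1315, 1.7003)
step 15: x0=(1.4198, -1.1984) x1=(-0.6743, 1.4243) x2=(0.3714, 1.4383) x3=(-1.5598, -1.2812) x4=(-2.1416, 1.6826)
step 16: x0=(1.4099, -1.2104) x1=(-0.6875, 1.4113) x2=(0.3671, 1.4478) x3=(-1.5558, -1.2932) x4=(-2.1515, 1.6648)
step 17: x0=(1.4000, -1.2225) x1=(-0.7010, 1.3982) x2=(0.3629, 1.4574) x3=(-1.5518, -1.3051) x4=(-2.1614, 1.6470)
step 18: x0=(1.3901, -1.2344) x1=(-0.7148, 1.3850) x2=(0.3587, 1.4670) x3=(-1.5478, -1.3171) x4=(-2.1711, 1.6292)
step 19: x0=(1.3803, -1.2464) x1=(-0.7288, 1.3719) x2=(0.3547, 1.4765) x3=(-1.5438, -1.3290) x4=(-2.1807, 1.6115)
step 20: x0=(1.3704, -1.2582) x1=(-0.7431, 1.3587) x2=(0.3508, 1.4860) x3=(-1.5398, -1.3409) x4=(-2.1902, 1.5937)
step 21: x0=(1.3606, -1.2700) x1=(-0.7577, 1.3454) x2=(0.3469, 1.4955) x3=(-1.5357, -1.3528) x4=(-2.1996, 1.5760)
step 22: x0=(1.3509, -1.2818) x1=(-0.7725, 1.3321) x2=(0.3432, 1.5050) x3=(-1.5317, -1.3647) x4=(-2.2089, 1.5583)
step 23: x0=(1.3411, -1.2935) x1=(-0.7876, 1.3188) x2=(0.3395, 1.5145) x3=(-1.5277, -1.3766) x4=(-2.2181, 1.5406)
step 24: x0=(1.3314, -1.3051) x1=(-0.8029, 1.3054) x2=(0.3359, 1.5240) x3=(-1.5237, -1.3885) x4=(-2.2272, 1.5229)
step 25: x0=(1.3216, -1.3167) x1=(-0.8185, 1.2920) x2=(0.3324, 1.5335) x3=(-1.5197, -1.4003) x4=(-2.2362, 1.5052)
step 26: x0=(1.3119, -1.3283) x1=(-0.8343, 1.2785) x2=(0.3290, 1.5430) x3=(-1.5157, -1.4121) x4=(-2.2450, 1.4875)
step 27: x0=(1.3023, -1.3398) x1=(-0.8503, 1.2649) x2=(0.3256, 1.5524) x3=(-1.5117, -1.4240) x4=(-2.2538, 1.4699)
step 28: x0=(1.2926, -1.3512) x1=(-0.8666, 1.2513) x2=(0.3223, 1.5619) x3=(-1.5077, -1.4358) x4=(-2.2624, 1.4522)
step 29: x0=(1.2830, -1.3626) x1=(-0.8831, 1.2376) x2=(0.3191, 1.5714) x3=(-1.5037, -1.4476) x4=(-2.2709, 1.4346)
step 30: x0=(1.2734, -1.3740) x1=(-0.8998, 1.2239) x2=(0.3160, 1.5808) x3=(-1.4997, -1.4593) x4=(-2.2793, 1.4170)
step 31: x0=(1.2639, -1.3852) x1=(-0.9168, 1.2101) x2=(0.3129, 1.5903) x3=(-1.4958, -1.4711) x4=(-2.2876, 1.3994)
step 32: x0=(1.2544, -1.3965) x1=(-0.9340, 1.1962) x2=(0.3099, 1.5998) x3=(-1.4918, -1.4828) x4=(-2.2958, 1.3818)
step 33: x0=(1.2449, -1.4077) x1=(-0.9513, 1.1823) x2=(0.3069, 1.6093) x3=(-1.4878, -1.4946) x4=(-2.3039, 1.3642)
step 34: x0=(1.2354, -1.4188) x1=(-0.9690, 1.1683) x2=(0.3040, 1.6187) x3=(-1.4839, -1.5063) x4=(-2.3118, 1.3467)
step 35: x0=(1.2260, -1.4299) x1=(-0.9868, 1.1542) x2=(0.3011, 1.6282) x3=(-1.4799, -1.5180) x4=(-2.3197, 1.3292)
step 36: x0=(1.2166, -1.4410) x1=(-1.0048, 1.1401) x2=(0.2983, 1.6377) x3=(-1.4760, -1.5297) x4=(-2.3274, 1.3116)
step 37: x0=(1.2072, -1.4520) x1=(-1.0230, 1.1259) x2=(0.2955, 1.6471) x3=(-1.4720, -1.5413) x4=(-2.3349, 1.2941)
step 38: x0=(1.1979, -1.4629) x1=(-1.0415, 1.1117) x2=(0.2928, 1.6566) x3=(-1.4681, -1.5530) x4=(-2.3424, 1.2766)
step 39: x0=(1.1886, -1.4738) x1=(-1.0601, 1.0974) x2=(0.2901, 1.6661) x3=(-1.4642, -1.5646) x4=(-2.3497, 1.2592)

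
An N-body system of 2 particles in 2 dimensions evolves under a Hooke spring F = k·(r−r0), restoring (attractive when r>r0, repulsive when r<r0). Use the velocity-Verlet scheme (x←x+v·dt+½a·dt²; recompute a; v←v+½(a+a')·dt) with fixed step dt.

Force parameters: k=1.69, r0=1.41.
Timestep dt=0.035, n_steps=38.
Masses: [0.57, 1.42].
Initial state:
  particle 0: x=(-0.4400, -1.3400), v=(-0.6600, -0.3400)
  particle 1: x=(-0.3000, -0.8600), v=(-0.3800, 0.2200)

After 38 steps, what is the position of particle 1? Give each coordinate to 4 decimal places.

step 0: x0=(-0.4400, -1.3400) x1=(-0.3000, -0.8600)
step 1: x0=(-0.4636, -1.3535) x1=(-0.3131, -0.8517)
step 2: x0=(-0.4880, -1.3701) x1=(-0.3259, -0.8421)
step 3: x0=(-0.5135, -1.3896) x1=(-0.3382, -0.8313)
step 4: x0=(-0.5398, -1.4120) x1=(-0.3502, -0.8194)
step 5: x0=(-0.5669, -1.4371) x1=(-0.3619, -0.8064)
step 6: x0=(-0.5949, -1.4648) x1=(-0.3732, -0.7923)
step 7: x0=(-0.6237, -1.4950) x1=(-0.3843, -0.7773)
step 8: x0=(-0.6533, -1.5274) x1=(-0.3950, -0.7614)
step 9: x0=(-0.6836, -1.5618) x1=(-0.4054, -0.7447)
step 10: x0=(-0.7144, -1.5982) x1=(-0.4156, -0.7271)
step 11: x0=(-0.7459, -1.6362) x1=(-0.4255, -0.7090)
step 12: x0=(-0.7779, -1.6757) x1=(-0.4352, -0.6902)
step 13: x0=(-0.8103, -1.7164) x1=(-0.4448, -0.6709)
step 14: x0=(-0.8431, -1.7582) x1=(-0.4542, -0.6512)
step 15: x0=(-0.8762, -1.8008) x1=(-0.4635, -0.6312)
step 16: x0=(-0.9094, -1.8439) x1=(-0.4727, -0.6109)
step 17: x0=(-0.9428, -1.8875) x1=(-0.4819, -0.5905)
step 18: x0=(-0.9763, -1.9311) x1=(-0.4910, -0.5701)
step 19: x0=(-1.0097, -1.9746) x1=(-0.5002, -0.5497)
step 20: x0=(-1.0429, -2.0178) x1=(-0.5094, -0.5295)
step 21: x0=(-1.0760, -2.0604) x1=(-0.5187, -0.5094)
step 22: x0=(-1.1088, -2.1021) x1=(-0.5281, -0.4898)
step 23: x0=(-1.1412, -2.1429) x1=(-0.5377, -0.4705)
step 24: x0=(-1.1731, -2.1823) x1=(-0.5475, -0.4517)
step 25: x0=(-1.2045, -2.2203) x1=(-0.5574, -0.4335)
step 26: x0=(-1.2353, -2.2567) x1=(-0.5676, -0.4160)
step 27: x0=(-1.2654, -2.2911) x1=(-0.5781, -0.3993)
step 28: x0=(-1.2948, -2.3235) x1=(-0.5889, -0.3834)
step 29: x0=(-1.3234, -2.3537) x1=(-0.6000, -0.3683)
step 30: x0=(-1.3510, -2.3815) x1=(-0.6115, -0.3543)
step 31: x0=(-1.3778, -2.4067) x1=(-0.6233, -0.3412)
step 32: x0=(-1.4036, -2.4292) x1=(-0.6355, -0.3292)
step 33: x0=(-1.4283, -2.4489) x1=(-0.6482, -0.3184)
step 34: x0=(-1.4520, -2.4657) x1=(-0.6612, -0.3088)
step 35: x0=(-1.4745, -2.4794) x1=(-0.6748, -0.3003)
step 36: x0=(-1.4960, -2.4901) x1=(-0.6887, -0.2931)
step 37: x0=(-1.5162, -2.4975) x1=(-0.7032, -0.2872)
step 38: x0=(-1.5353, -2.5018) x1=(-0.7181, -0.2826)

(-0.7181, -0.2826)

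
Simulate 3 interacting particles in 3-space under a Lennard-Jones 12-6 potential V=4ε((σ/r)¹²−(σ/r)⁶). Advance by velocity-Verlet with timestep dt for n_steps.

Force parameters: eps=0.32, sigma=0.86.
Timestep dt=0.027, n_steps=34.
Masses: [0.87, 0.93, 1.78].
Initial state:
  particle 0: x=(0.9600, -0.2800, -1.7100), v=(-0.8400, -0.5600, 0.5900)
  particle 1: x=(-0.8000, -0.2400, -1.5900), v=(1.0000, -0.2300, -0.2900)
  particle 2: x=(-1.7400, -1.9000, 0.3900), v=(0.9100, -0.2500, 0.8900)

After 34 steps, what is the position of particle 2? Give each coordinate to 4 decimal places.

(-0.9044, -2.1292, 1.2067)

step 0: x0=(0.9600, -0.2800, -1.7100) x1=(-0.8000, -0.2400, -1.5900) x2=(-1.7400, -1.9000, 0.3900)
step 1: x0=(0.9373, -0.2951, -1.6941) x1=(-0.7730, -0.2462, -1.5978) x2=(-1.7154, -1.9067, 0.4140)
step 2: x0=(0.9145, -0.3102, -1.6781) x1=(-0.7459, -0.2524, -1.6057) x2=(-1.6909, -1.9135, 0.4381)
step 3: x0=(0.8917, -0.3254, -1.6622) x1=(-0.7188, -0.2586, -1.6135) x2=(-1.6663, -1.9202, 0.4621)
step 4: x0=(0.8688, -0.3405, -1.6463) x1=(-0.6915, -0.2649, -1.6213) x2=(-1.6417, -1.9270, 0.4861)
step 5: x0=(0.8458, -0.3556, -1.6303) x1=(-0.6642, -0.2711, -1.6292) x2=(-1.6171, -1.9337, 0.5101)
step 6: x0=(0.8226, -0.3707, -1.6144) x1=(-0.6368, -0.2773, -1.6370) x2=(-1.5926, -1.9405, 0.5342)
step 7: x0=(0.7993, -0.3858, -1.5984) x1=(-0.6092, -0.2836, -1.6448) x2=(-1.5680, -1.9472, 0.5582)
step 8: x0=(0.7757, -0.4008, -1.5825) x1=(-0.5814, -0.2898, -1.6527) x2=(-1.5434, -1.9540, 0.5822)
step 9: x0=(0.7519, -0.4159, -1.5666) x1=(-0.5533, -0.2961, -1.6605) x2=(-1.5189, -1.9607, 0.6062)
step 10: x0=(0.7278, -0.4309, -1.5507) x1=(-0.5250, -0.3024, -1.6683) x2=(-1.4943, -1.9675, 0.6303)
step 11: x0=(0.7033, -0.4459, -1.5348) x1=(-0.4963, -0.3088, -1.6760) x2=(-1.4697, -1.9742, 0.6543)
step 12: x0=(0.6783, -0.4608, -1.5190) x1=(-0.4671, -0.3152, -1.6837) x2=(-1.4451, -1.9810, 0.6783)
step 13: x0=(0.6527, -0.4757, -1.5033) x1=(-0.4374, -0.3216, -1.6913) x2=(-1.4206, -1.9877, 0.7023)
step 14: x0=(0.6264, -0.4904, -1.4877) x1=(-0.4070, -0.3282, -1.6988) x2=(-1.3960, -1.9944, 0.7264)
step 15: x0=(0.5994, -0.5051, -1.4722) x1=(-0.3760, -0.3349, -1.7062) x2=(-1.3714, -2.0012, 0.7504)
step 16: x0=(0.5718, -0.5196, -1.4569) x1=(-0.3444, -0.3416, -1.7134) x2=(-1.3468, -2.0079, 0.7744)
step 17: x0=(0.5441, -0.5341, -1.4416) x1=(-0.3127, -0.3484, -1.7206) x2=(-1.3223, -2.0147, 0.7984)
step 18: x0=(0.5179, -0.5490, -1.4259) x1=(-0.2824, -0.3549, -1.7283) x2=(-1.2977, -2.0214, 0.8224)
step 19: x0=(0.4963, -0.5649, -1.4083) x1=(-0.2565, -0.3604, -1.7376) x2=(-1.2731, -2.0282, 0.8464)
step 20: x0=(0.4836, -0.5833, -1.3870) x1=(-0.2388, -0.3635, -1.7505) x2=(-1.2485, -2.0349, 0.8705)
step 21: x0=(0.4812, -0.6048, -1.3604) x1=(-0.2308, -0.3638, -1.7683) x2=(-1.2240, -2.0416, 0.8945)
step 22: x0=(0.4857, -0.6287, -1.3298) x1=(-0.2292, -0.3618, -1.7898) x2=(-1.1994, -2.0484, 0.9185)
step 23: x0=(0.4931, -0.6536, -1.2974) x1=(-0.2304, -0.3589, -1.8130) x2=(-1.1748, -2.0551, 0.9425)
step 24: x0=(0.5012, -0.6788, -1.2645) x1=(-0.2322, -0.3557, -1.8367) x2=(-1.1502, -2.0619, 0.9665)
step 25: x0=(0.5090, -0.7039, -1.2318) x1=(-0.2337, -0.3526, -1.8602) x2=(-1.1256, -2.0686, 0.9905)
step 26: x0=(0.5163, -0.7288, -1.1995) x1=(-0.2348, -0.3497, -1.8832) x2=(-1.1011, -2.0753, 1.0146)
step 27: x0=(0.5231, -0.7534, -1.1677) x1=(-0.2354, -0.3470, -1.9059) x2=(-1.0765, -2.0821, 1.0386)
step 28: x0=(0.5295, -0.7778, -1.1364) x1=(-0.2356, -0.3446, -1.9281) x2=(-1.0519, -2.0888, 1.0626)
step 29: x0=(0.5354, -0.8019, -1.1054) x1=(-0.2354, -0.3424, -1.9500) x2=(-1.0273, -2.0956, 1.0866)
step 30: x0=(0.5411, -0.8259, -1.0747) x1=(-0.2350, -0.3403, -1.9716) x2=(-1.0027, -2.1023, 1.1106)
step 31: x0=(0.5466, -0.8498, -1.0443) x1=(-0.2343, -0.3384, -1.9930) x2=(-0.9782, -2.1090, 1.1346)
step 32: x0=(0.5519, -0.8735, -1.0141) x1=(-0.2335, -0.3366, -2.0141) x2=(-0.9536, -2.1158, 1.1586)
step 33: x0=(0.5571, -0.8971, -0.9840) x1=(-0.2326, -0.3349, -2.0351) x2=(-0.9290, -2.1225, 1.1827)
step 34: x0=(0.5621, -0.9207, -0.9542) x1=(-0.2315, -0.3332, -2.0559) x2=(-0.9044, -2.1292, 1.2067)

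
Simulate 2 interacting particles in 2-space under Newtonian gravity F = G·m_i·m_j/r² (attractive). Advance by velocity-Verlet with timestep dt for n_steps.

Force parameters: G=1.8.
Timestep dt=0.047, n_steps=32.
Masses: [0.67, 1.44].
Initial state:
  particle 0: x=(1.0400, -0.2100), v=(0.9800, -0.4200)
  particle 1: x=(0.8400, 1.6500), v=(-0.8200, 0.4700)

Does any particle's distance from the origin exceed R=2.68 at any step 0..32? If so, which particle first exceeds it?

no

step 0: x0=(1.0400, -0.2100) x1=(0.8400, 1.6500)
step 1: x0=(1.0860, -0.2289) x1=(0.8015, 1.6717)
step 2: x0=(1.1317, -0.2463) x1=(0.7631, 1.6927)
step 3: x0=(1.1772, -0.2623) x1=(0.7248, 1.7130)
step 4: x0=(1.2223, -0.2769) x1=(0.6867, 1.7327)
step 5: x0=(1.2672, -0.2902) x1=(0.6488, 1.7518)
step 6: x0=(1.3116, -0.3023) x1=(0.6110, 1.7704)
step 7: x0=(1.3557, -0.3133) x1=(0.5734, 1.7884)
step 8: x0=(1.3994, -0.3232) x1=(0.5359, 1.8059)
step 9: x0=(1.4426, -0.3321) x1=(0.4987, 1.8229)
step 10: x0=(1.4855, -0.3400) x1=(0.4616, 1.8395)
step 11: x0=(1.5279, -0.3471) x1=(0.4248, 1.8557)
step 12: x0=(1.5699, -0.3533) x1=(0.3881, 1.8715)
step 13: x0=(1.6115, -0.3587) x1=(0.3517, 1.8870)
step 14: x0=(1.6526, -0.3634) x1=(0.3154, 1.9020)
step 15: x0=(1.6934, -0.3673) x1=(0.2794, 1.9168)
step 16: x0=(1.7337, -0.3706) x1=(0.2435, 1.9312)
step 17: x0=(1.7736, -0.3733) x1=(0.2078, 1.9454)
step 18: x0=(1.8131, -0.3753) x1=(0.1723, 1.9592)
step 19: x0=(1.8522, -0.3768) x1=(0.1370, 1.9728)
step 20: x0=(1.8909, -0.3777) x1=(0.1019, 1.9861)
step 21: x0=(1.9292, -0.3781) x1=(0.0670, 1.9992)
step 22: x0=(1.9671, -0.3780) x1=(0.0322, 2.0121)
step 23: x0=(2.0047, -0.3774) x1=(-0.0023, 2.0247)
step 24: x0=(2.0418, -0.3764) x1=(-0.0367, 2.0371)
step 25: x0=(2.0786, -0.3749) x1=(-0.0710, 2.0494)
step 26: x0=(2.1150, -0.3731) x1=(-0.1050, 2.0614)
step 27: x0=(2.1511, -0.3708) x1=(-0.1389, 2.0733)
step 28: x0=(2.1868, -0.3682) x1=(-0.1727, 2.0850)
step 29: x0=(2.2222, -0.3652) x1=(-0.2062, 2.0965)
step 30: x0=(2.2573, -0.3619) x1=(-0.2396, 2.1078)
step 31: x0=(2.2920, -0.3583) x1=(-0.2729, 2.1191)
step 32: x0=(2.3264, -0.3543) x1=(-0.3060, 2.1301)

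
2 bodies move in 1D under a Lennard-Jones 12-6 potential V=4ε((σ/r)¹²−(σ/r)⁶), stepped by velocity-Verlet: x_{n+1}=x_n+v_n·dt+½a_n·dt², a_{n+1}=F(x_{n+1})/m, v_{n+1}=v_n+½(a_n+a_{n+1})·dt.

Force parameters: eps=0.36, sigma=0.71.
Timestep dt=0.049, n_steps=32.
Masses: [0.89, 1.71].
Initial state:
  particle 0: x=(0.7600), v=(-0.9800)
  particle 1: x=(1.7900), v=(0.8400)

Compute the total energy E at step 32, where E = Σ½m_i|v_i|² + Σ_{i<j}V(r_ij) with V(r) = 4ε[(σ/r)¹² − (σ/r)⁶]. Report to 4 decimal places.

step 0: x0=(0.7600) x1=(1.7900)
step 1: x0=(0.7129) x1=(1.8307)
step 2: x0=(0.6671) x1=(1.8707)
step 3: x0=(0.6219) x1=(1.9104)
step 4: x0=(0.5773) x1=(1.9498)
step 5: x0=(0.5329) x1=(1.9890)
step 6: x0=(0.4888) x1=(2.0281)
step 7: x0=(0.4448) x1=(2.0672)
step 8: x0=(0.4009) x1=(2.1062)
step 9: x0=(0.3571) x1=(2.1452)
step 10: x0=(0.3134) x1=(2.1841)
step 11: x0=(0.2696) x1=(2.2231)
step 12: x0=(0.2259) x1=(2.2620)
step 13: x0=(0.1822) x1=(2.3009)
step 14: x0=(0.1386) x1=(2.3398)
step 15: x0=(0.0949) x1=(2.3787)
step 16: x0=(0.0513) x1=(2.4175)
step 17: x0=(0.0076) x1=(2.4564)
step 18: x0=(-0.0360) x1=(2.4953)
step 19: x0=(-0.0796) x1=(2.5342)
step 20: x0=(-0.1232) x1=(2.5730)
step 21: x0=(-0.1669) x1=(2.6119)
step 22: x0=(-0.2105) x1=(2.6508)
step 23: x0=(-0.2541) x1=(2.6896)
step 24: x0=(-0.2977) x1=(2.7285)
step 25: x0=(-0.3413) x1=(2.7674)
step 26: x0=(-0.3849) x1=(2.8062)
step 27: x0=(-0.4285) x1=(2.8451)
step 28: x0=(-0.4721) x1=(2.8840)
step 29: x0=(-0.5158) x1=(2.9228)
step 30: x0=(-0.5594) x1=(2.9617)
step 31: x0=(-0.6030) x1=(3.0006)
step 32: x0=(-0.6466) x1=(3.0394)
step 0 velocities: v0=(-0.9800) v1=(0.8400)
step 0: KE=1.0307, PE=-0.1379, E=0.8928
step 32 velocities: v0=(-0.8900) v1=(0.7931)
step 32: KE=0.8903, PE=-0.0001, E=0.8902

0.8902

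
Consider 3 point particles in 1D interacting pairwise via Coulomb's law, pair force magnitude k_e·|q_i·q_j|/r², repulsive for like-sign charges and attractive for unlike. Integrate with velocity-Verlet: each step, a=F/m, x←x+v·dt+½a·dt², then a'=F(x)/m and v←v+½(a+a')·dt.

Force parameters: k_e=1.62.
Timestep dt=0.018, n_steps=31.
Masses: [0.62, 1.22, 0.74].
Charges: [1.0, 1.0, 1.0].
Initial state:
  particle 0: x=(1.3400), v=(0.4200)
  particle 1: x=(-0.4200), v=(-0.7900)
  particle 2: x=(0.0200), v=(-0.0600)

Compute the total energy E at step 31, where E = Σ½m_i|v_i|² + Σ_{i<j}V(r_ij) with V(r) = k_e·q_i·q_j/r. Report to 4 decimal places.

6.2648

step 0: x0=(1.3400) x1=(-0.4200) x2=(0.0200)
step 1: x0=(1.3479) x1=(-0.4354) x2=(0.0205)
step 2: x0=(1.3566) x1=(-0.4530) x2=(0.0241)
step 3: x0=(1.3660) x1=(-0.4726) x2=(0.0304)
step 4: x0=(1.3762) x1=(-0.4941) x2=(0.0391)
step 5: x0=(1.3871) x1=(-0.5172) x2=(0.0498)
step 6: x0=(1.3986) x1=(-0.5417) x2=(0.0624)
step 7: x0=(1.4109) x1=(-0.5676) x2=(0.0766)
step 8: x0=(1.4239) x1=(-0.5946) x2=(0.0920)
step 9: x0=(1.4375) x1=(-0.6226) x2=(0.1086)
step 10: x0=(1.4518) x1=(-0.6515) x2=(0.1260)
step 11: x0=(1.4668) x1=(-0.6812) x2=(0.1443)
step 12: x0=(1.4825) x1=(-0.7116) x2=(0.1632)
step 13: x0=(1.4988) x1=(-0.7427) x2=(0.1826)
step 14: x0=(1.5158) x1=(-0.7744) x2=(0.2024)
step 15: x0=(1.5334) x1=(-0.8066) x2=(0.2225)
step 16: x0=(1.5517) x1=(-0.8393) x2=(0.2429)
step 17: x0=(1.5706) x1=(-0.8725) x2=(0.2635)
step 18: x0=(1.5902) x1=(-0.9060) x2=(0.2843)
step 19: x0=(1.6104) x1=(-0.9400) x2=(0.3051)
step 20: x0=(1.6312) x1=(-0.9742) x2=(0.3259)
step 21: x0=(1.6527) x1=(-1.0088) x2=(0.3468)
step 22: x0=(1.6747) x1=(-1.0437) x2=(0.3676)
step 23: x0=(1.6974) x1=(-1.0789) x2=(0.3884)
step 24: x0=(1.7207) x1=(-1.1143) x2=(0.4091)
step 25: x0=(1.7445) x1=(-1.1499) x2=(0.4297)
step 26: x0=(1.7690) x1=(-1.1858) x2=(0.4501)
step 27: x0=(1.7940) x1=(-1.2219) x2=(0.4705)
step 28: x0=(1.8197) x1=(-1.2581) x2=(0.4906)
step 29: x0=(1.8459) x1=(-1.2946) x2=(0.5106)
step 30: x0=(1.8726) x1=(-1.3313) x2=(0.5304)
step 31: x0=(1.8999) x1=(-1.3681) x2=(0.5500)
step 0 velocities: v0=(0.4200) v1=(-0.7900) v2=(-0.0600)
step 0: KE=0.4367, PE=5.8295, E=6.2663
step 31 velocities: v0=(1.5320) v1=(-2.0493) v2=(1.0844)
step 31: KE=3.7244, PE=2.5404, E=6.2648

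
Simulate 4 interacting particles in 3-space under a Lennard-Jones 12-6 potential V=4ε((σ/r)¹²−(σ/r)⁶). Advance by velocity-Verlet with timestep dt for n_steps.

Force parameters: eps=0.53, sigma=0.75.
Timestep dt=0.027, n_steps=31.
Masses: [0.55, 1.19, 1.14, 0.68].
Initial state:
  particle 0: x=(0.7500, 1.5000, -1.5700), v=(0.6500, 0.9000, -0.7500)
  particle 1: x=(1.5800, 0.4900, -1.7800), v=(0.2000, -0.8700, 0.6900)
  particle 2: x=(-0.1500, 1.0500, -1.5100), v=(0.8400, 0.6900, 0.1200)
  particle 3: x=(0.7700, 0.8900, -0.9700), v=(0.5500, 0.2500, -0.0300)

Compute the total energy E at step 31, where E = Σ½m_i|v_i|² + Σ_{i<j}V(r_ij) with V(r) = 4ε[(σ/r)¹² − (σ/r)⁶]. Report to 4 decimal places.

step 0: x0=(0.7500, 1.5000, -1.5700) x1=(1.5800, 0.4900, -1.7800) x2=(-0.1500, 1.0500, -1.5100) x3=(0.7700, 0.8900, -0.9700)
step 1: x0=(0.7668, 1.5234, -1.5899) x1=(1.5852, 0.4666, -1.7612) x2=(-0.1266, 1.0688, -1.5066) x3=(0.7846, 0.8970, -0.9715)
step 2: x0=(0.7823, 1.5445, -1.6085) x1=(1.5901, 0.4435, -1.7423) x2=(-0.1018, 1.0879, -1.5030) x3=(0.7985, 0.9049, -0.9750)
step 3: x0=(0.7962, 1.5630, -1.6255) x1=(1.5947, 0.4207, -1.7230) x2=(-0.0756, 1.1072, -1.4991) x3=(0.8118, 0.9141, -0.9806)
step 4: x0=(0.8086, 1.5788, -1.6407) x1=(1.5989, 0.3981, -1.7035) x2=(-0.0478, 1.1269, -1.4949) x3=(0.8244, 0.9244, -0.9885)
step 5: x0=(0.8193, 1.5918, -1.6540) x1=(1.6028, 0.3758, -1.6838) x2=(-0.0185, 1.1468, -1.4905) x3=(0.8362, 0.9360, -0.9988)
step 6: x0=(0.8283, 1.6021, -1.6654) x1=(1.6063, 0.3537, -1.6639) x2=(0.0126, 1.1671, -1.4858) x3=(0.8471, 0.9489, -1.0115)
step 7: x0=(0.8355, 1.6095, -1.6747) x1=(1.6096, 0.3320, -1.6437) x2=(0.0454, 1.1876, -1.4809) x3=(0.8571, 0.9630, -1.0267)
step 8: x0=(0.8410, 1.6143, -1.6821) x1=(1.6124, 0.3105, -1.6233) x2=(0.0801, 1.2083, -1.4757) x3=(0.8660, 0.9785, -1.0444)
step 9: x0=(0.8450, 1.6166, -1.6875) x1=(1.6150, 0.2894, -1.6027) x2=(0.1165, 1.2292, -1.4702) x3=(0.8738, 0.9951, -1.0645)
step 10: x0=(0.8485, 1.6173, -1.6915) x1=(1.6172, 0.2687, -1.5819) x2=(0.1540, 1.2499, -1.4643) x3=(0.8807, 1.0127, -1.0866)
step 11: x0=(0.8541, 1.6182, -1.6955) x1=(1.6191, 0.2482, -1.5609) x2=(0.1908, 1.2701, -1.4580) x3=(0.8876, 1.0304, -1.1098)
step 12: x0=(0.8667, 1.6234, -1.7027) x1=(1.6207, 0.2281, -1.5397) x2=(0.2232, 1.2888, -1.4511) x3=(0.8968, 1.0465, -1.1318)
step 13: x0=(0.8911, 1.6369, -1.7167) x1=(1.6220, 0.2084, -1.5184) x2=(0.2463, 1.3059, -1.4436) x3=(0.9127, 1.0580, -1.1494)
step 14: x0=(0.9251, 1.6575, -1.7371) x1=(1.6230, 0.1890, -1.4970) x2=(0.2591, 1.3226, -1.4367) x3=(0.9385, 1.0637, -1.1612)
step 15: x0=(0.9628, 1.6809, -1.7600) x1=(1.6238, 0.1699, -1.4755) x2=(0.2656, 1.3402, -1.4308) x3=(0.9723, 1.0653, -1.1694)
step 16: x0=(1.0005, 1.7036, -1.7823) x1=(1.6242, 0.1513, -1.4538) x2=(0.2702, 1.3585, -1.4256) x3=(1.0099, 1.0653, -1.1770)
step 17: x0=(1.0367, 1.7243, -1.8027) x1=(1.6244, 0.1331, -1.4321) x2=(0.2752, 1.3773, -1.4209) x3=(1.0484, 1.0655, -1.1856)
step 18: x0=(1.0712, 1.7426, -1.8208) x1=(1.6242, 0.1153, -1.4102) x2=(0.2817, 1.3962, -1.4164) x3=(1.0864, 1.0665, -1.1959)
step 19: x0=(1.1039, 1.7584, -1.8364) x1=(1.6238, 0.0981, -1.3883) x2=(0.2900, 1.4152, -1.4122) x3=(1.1233, 1.0687, -1.2079)
step 20: x0=(1.1349, 1.7718, -1.8496) x1=(1.6232, 0.0813, -1.3663) x2=(0.3001, 1.4340, -1.4081) x3=(1.1590, 1.0721, -1.2217)
step 21: x0=(1.1644, 1.7828, -1.8605) x1=(1.6222, 0.0651, -1.3441) x2=(0.3119, 1.4528, -1.4043) x3=(1.1934, 1.0766, -1.2373)
step 22: x0=(1.1925, 1.7915, -1.8690) x1=(1.6211, 0.0495, -1.3220) x2=(0.3253, 1.4714, -1.4007) x3=(1.2266, 1.0823, -1.2544)
step 23: x0=(1.2193, 1.7980, -1.8754) x1=(1.6197, 0.0343, -1.2998) x2=(0.3404, 1.4900, -1.3972) x3=(1.2587, 1.0890, -1.2729)
step 24: x0=(1.2449, 1.8023, -1.8795) x1=(1.6182, 0.0197, -1.2776) x2=(0.3569, 1.5083, -1.3941) x3=(1.2896, 1.0969, -1.2929)
step 25: x0=(1.2693, 1.8045, -1.8815) x1=(1.6165, 0.0056, -1.2555) x2=(0.3748, 1.5265, -1.3911) x3=(1.3193, 1.1058, -1.3141)
step 26: x0=(1.2925, 1.8046, -1.8815) x1=(1.6147, -0.0081, -1.2333) x2=(0.3940, 1.5446, -1.3885) x3=(1.3480, 1.1159, -1.3365)
step 27: x0=(1.3146, 1.8029, -1.8797) x1=(1.6127, -0.0213, -1.2112) x2=(0.4146, 1.5625, -1.3861) x3=(1.3756, 1.1268, -1.3597)
step 28: x0=(1.3354, 1.8002, -1.8767) x1=(1.6107, -0.0341, -1.1892) x2=(0.4365, 1.5803, -1.3841) x3=(1.4021, 1.1381, -1.3833)
step 29: x0=(1.3547, 1.7981, -1.8736) x1=(1.6086, -0.0466, -1.1672) x2=(0.4597, 1.5980, -1.3825) x3=(1.4277, 1.1487, -1.4062)
step 30: x0=(1.3723, 1.7993, -1.8723) x1=(1.6065, -0.0588, -1.1452) x2=(0.4842, 1.6155, -1.3812) x3=(1.4527, 1.1563, -1.4269)
step 31: x0=(1.3875, 1.8068, -1.8749) x1=(1.6043, -0.0708, -1.1234) x2=(0.5100, 1.6328, -1.3803) x3=(1.4773, 1.1585, -1.4437)
step 0 velocities: v0=(0.6500, 0.9000, -0.7500) v1=(0.2000, -0.8700, 0.6900) v2=(0.8400, 0.6900, 0.1200) v3=(0.5500, 0.2500, -0.0300)
step 0: KE=2.0572, PE=-1.2255, E=0.8318
step 31 velocities: v0=(0.5181, 0.4077, -0.1680) v1=(-0.0810, -0.4376, 0.8088) v2=(0.9815, 0.6394, 0.0233) v3=(0.9111, -0.0236, -0.5465)
step 31: KE=1.8009, PE=-0.9630, E=0.8379

0.8379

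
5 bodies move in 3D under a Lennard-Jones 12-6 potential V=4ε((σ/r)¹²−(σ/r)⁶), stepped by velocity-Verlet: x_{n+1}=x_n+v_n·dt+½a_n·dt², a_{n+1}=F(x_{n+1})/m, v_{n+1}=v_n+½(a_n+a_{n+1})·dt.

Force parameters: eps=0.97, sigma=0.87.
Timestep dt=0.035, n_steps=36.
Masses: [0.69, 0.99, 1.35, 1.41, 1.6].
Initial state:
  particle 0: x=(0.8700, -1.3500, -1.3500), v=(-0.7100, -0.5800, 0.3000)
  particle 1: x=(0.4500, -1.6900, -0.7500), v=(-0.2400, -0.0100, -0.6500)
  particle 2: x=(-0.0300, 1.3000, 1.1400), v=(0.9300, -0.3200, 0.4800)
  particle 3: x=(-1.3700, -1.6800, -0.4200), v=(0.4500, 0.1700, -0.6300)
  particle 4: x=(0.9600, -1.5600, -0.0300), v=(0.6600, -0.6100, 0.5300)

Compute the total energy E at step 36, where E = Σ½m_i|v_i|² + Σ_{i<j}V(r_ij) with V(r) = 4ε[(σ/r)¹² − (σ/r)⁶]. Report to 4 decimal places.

step 0: x0=(0.8700, -1.3500, -1.3500) x1=(0.4500, -1.6900, -0.7500) x2=(-0.0300, 1.3000, 1.1400) x3=(-1.3700, -1.6800, -0.4200) x4=(0.9600, -1.5600, -0.0300)
step 1: x0=(0.8895, -1.3346, -1.4019) x1=(0.4049, -1.7168, -0.7367) x2=(0.0026, 1.2888, 1.1568) x3=(-1.3542, -1.6740, -0.4421) x4=(0.9866, -1.5804, -0.0068)
step 2: x0=(0.9196, -1.3111, -1.4667) x1=(0.3495, -1.7500, -0.7168) x2=(0.0351, 1.2776, 1.1736) x3=(-1.3382, -1.6681, -0.4641) x4=(1.0148, -1.6003, 0.0178)
step 3: x0=(0.9473, -1.2897, -1.5276) x1=(0.2968, -1.7817, -0.6976) x2=(0.0677, 1.2664, 1.1904) x3=(-1.3219, -1.6622, -0.4863) x4=(1.0423, -1.6202, 0.0413)
step 4: x0=(0.9728, -1.2700, -1.5849) x1=(0.2475, -1.8116, -0.6782) x2=(0.1002, 1.2552, 1.2072) x3=(-1.3054, -1.6562, -0.5084) x4=(1.0683, -1.6404, 0.0631)
step 5: x0=(0.9969, -1.2516, -1.6401) x1=(0.2010, -1.8403, -0.6578) x2=(0.1328, 1.2439, 1.2240) x3=(-1.2885, -1.6503, -0.5306) x4=(1.0929, -1.6609, 0.0834)
step 6: x0=(1.0201, -1.2339, -1.6938) x1=(0.1566, -1.8680, -0.6364) x2=(0.1653, 1.2327, 1.2408) x3=(-1.2711, -1.6445, -0.5528) x4=(1.1161, -1.6816, 0.1025)
step 7: x0=(1.0427, -1.2166, -1.7466) x1=(0.1134, -1.8950, -0.6141) x2=(0.1979, 1.2215, 1.2575) x3=(-1.2531, -1.6387, -0.5751) x4=(1.1382, -1.7025, 0.1207)
step 8: x0=(1.0650, -1.1996, -1.7988) x1=(0.0709, -1.9213, -0.5910) x2=(0.2304, 1.2103, 1.2743) x3=(-1.2343, -1.6331, -0.5974) x4=(1.1595, -1.7235, 0.1381)
step 9: x0=(1.0870, -1.1829, -1.8507) x1=(0.0284, -1.9470, -0.5673) x2=(0.2630, 1.1990, 1.2911) x3=(-1.2146, -1.6277, -0.6197) x4=(1.1799, -1.7447, 0.1550)
step 10: x0=(1.1089, -1.1662, -1.9022) x1=(-0.0147, -1.9720, -0.5432) x2=(0.2955, 1.1878, 1.3079) x3=(-1.1936, -1.6226, -0.6419) x4=(1.1998, -1.7659, 0.1715)
step 11: x0=(1.1306, -1.1497, -1.9535) x1=(-0.0591, -1.9962, -0.5188) x2=(0.3281, 1.1765, 1.3247) x3=(-1.1712, -1.6179, -0.6640) x4=(1.2191, -1.7873, 0.1877)
step 12: x0=(1.1523, -1.1332, -2.0047) x1=(-0.1052, -2.0194, -0.4945) x2=(0.3606, 1.1653, 1.3414) x3=(-1.1470, -1.6139, -0.6859) x4=(1.2380, -1.8086, 0.2036)
step 13: x0=(1.1740, -1.1168, -2.0557) x1=(-0.1535, -2.0414, -0.4704) x2=(0.3932, 1.1540, 1.3582) x3=(-1.1208, -1.6105, -0.7074) x4=(1.2566, -1.8301, 0.2193)
step 14: x0=(1.1955, -1.1004, -2.1067) x1=(-0.2043, -2.0620, -0.4469) x2=(0.4257, 1.1428, 1.3750) x3=(-1.0926, -1.6081, -0.7285) x4=(1.2749, -1.8515, 0.2348)
step 15: x0=(1.2171, -1.0841, -2.1576) x1=(-0.2573, -2.0813, -0.4241) x2=(0.4583, 1.1315, 1.3917) x3=(-1.0625, -1.6066, -0.7489) x4=(1.2930, -1.8730, 0.2502)
step 16: x0=(1.2386, -1.0678, -2.2084) x1=(-0.3109, -2.1000, -0.4015) x2=(0.4909, 1.1203, 1.4085) x3=(-1.0319, -1.6055, -0.7691) x4=(1.3109, -1.8945, 0.2656)
step 17: x0=(1.2601, -1.0515, -2.2592) x1=(-0.3616, -2.1205, -0.3775) x2=(0.5234, 1.1090, 1.4253) x3=(-1.0031, -1.6031, -0.7903) x4=(1.3287, -1.9159, 0.2809)
step 18: x0=(1.2815, -1.0352, -2.3100) x1=(-0.4058, -2.1462, -0.3493) x2=(0.5560, 1.0977, 1.4420) x3=(-0.9787, -1.5970, -0.8143) x4=(1.3463, -1.9375, 0.2961)
step 19: x0=(1.3030, -1.0189, -2.3607) x1=(-0.4438, -2.1776, -0.3162) x2=(0.5885, 1.0865, 1.4588) x3=(-0.9585, -1.5870, -0.8418) x4=(1.3639, -1.9590, 0.3113)
step 20: x0=(1.3244, -1.0026, -2.4114) x1=(-0.4793, -2.2116, -0.2806) x2=(0.6211, 1.0752, 1.4755) x3=(-0.9400, -1.5750, -0.8710) x4=(1.3814, -1.9805, 0.3265)
step 21: x0=(1.3458, -0.9864, -2.4621) x1=(-0.5149, -2.2453, -0.2453) x2=(0.6536, 1.0639, 1.4923) x3=(-0.9213, -1.5632, -0.8999) x4=(1.3988, -2.0020, 0.3416)
step 22: x0=(1.3672, -0.9701, -2.5128) x1=(-0.5516, -2.2772, -0.2118) x2=(0.6862, 1.0526, 1.5091) x3=(-0.9019, -1.5528, -0.9276) x4=(1.4162, -2.0235, 0.3567)
step 23: x0=(1.3886, -0.9539, -2.5634) x1=(-0.5893, -2.3068, -0.1804) x2=(0.7187, 1.0413, 1.5258) x3=(-0.8816, -1.5439, -0.9537) x4=(1.4335, -2.0450, 0.3718)
step 24: x0=(1.4099, -0.9376, -2.6140) x1=(-0.6277, -2.3343, -0.1512) x2=(0.7513, 1.0300, 1.5426) x3=(-0.8608, -1.5365, -0.9784) x4=(1.4507, -2.0665, 0.3869)
step 25: x0=(1.4313, -0.9214, -2.6646) x1=(-0.6666, -2.3599, -0.1239) x2=(0.7839, 1.0188, 1.5593) x3=(-0.8396, -1.5304, -1.0017) x4=(1.4679, -2.0881, 0.4020)
step 26: x0=(1.4526, -0.9052, -2.7152) x1=(-0.7058, -2.3840, -0.0982) x2=(0.8164, 1.0075, 1.5761) x3=(-0.8181, -1.5254, -1.0238) x4=(1.4851, -2.1096, 0.4170)
step 27: x0=(1.4740, -0.8889, -2.7658) x1=(-0.7451, -2.4068, -0.0739) x2=(0.8490, 0.9962, 1.5928) x3=(-0.7965, -1.5212, -1.0450) x4=(1.5023, -2.1311, 0.4321)
step 28: x0=(1.4953, -0.8727, -2.8164) x1=(-0.7844, -2.4285, -0.0507) x2=(0.8815, 0.9849, 1.6096) x3=(-0.7749, -1.5179, -1.0653) x4=(1.5194, -2.1526, 0.4471)
step 29: x0=(1.5166, -0.8565, -2.8670) x1=(-0.8237, -2.4495, -0.0285) x2=(0.9141, 0.9736, 1.6263) x3=(-0.7533, -1.5150, -1.0851) x4=(1.5365, -2.1742, 0.4621)
step 30: x0=(1.5380, -0.8403, -2.9175) x1=(-0.8629, -2.4697, -0.0069) x2=(0.9466, 0.9623, 1.6430) x3=(-0.7316, -1.5127, -1.1043) x4=(1.5536, -2.1957, 0.4771)
step 31: x0=(1.5593, -0.8241, -2.9681) x1=(-0.9020, -2.4895, 0.0140) x2=(0.9792, 0.9510, 1.6598) x3=(-0.7101, -1.5107, -1.1231) x4=(1.5707, -2.2172, 0.4922)
step 32: x0=(1.5806, -0.8079, -3.0186) x1=(-0.9411, -2.5088, 0.0345) x2=(1.0117, 0.9397, 1.6765) x3=(-0.6886, -1.5090, -1.1415) x4=(1.5877, -2.2387, 0.5072)
step 33: x0=(1.6019, -0.7917, -3.0692) x1=(-0.9800, -2.5278, 0.0546) x2=(1.0443, 0.9284, 1.6933) x3=(-0.6671, -1.5075, -1.1597) x4=(1.6048, -2.2602, 0.5222)
step 34: x0=(1.6232, -0.7754, -3.1197) x1=(-1.0188, -2.5465, 0.0744) x2=(1.0769, 0.9171, 1.7100) x3=(-0.6457, -1.5063, -1.1776) x4=(1.6218, -2.2818, 0.5372)
step 35: x0=(1.6445, -0.7592, -3.1702) x1=(-1.0576, -2.5650, 0.0939) x2=(1.1094, 0.9057, 1.7267) x3=(-0.6243, -1.5051, -1.1954) x4=(1.6388, -2.3033, 0.5522)
step 36: x0=(1.6657, -0.7430, -3.2208) x1=(-1.0962, -2.5834, 0.1132) x2=(1.1420, 0.8944, 1.7435) x3=(-0.6030, -1.5041, -1.2131) x4=(1.6558, -2.3248, 0.5672)
step 0 velocities: v0=(-0.7100, -0.5800, 0.3000) v1=(-0.2400, -0.0100, -0.6500) v2=(0.9300, -0.3200, 0.4800) v3=(0.4500, 0.1700, -0.6300) v4=(0.6600, -0.6100, 0.5300)
step 0: KE=2.6810, PE=2.6324, E=5.3134
step 36 velocities: v0=(0.6080, 0.4628, -1.4434) v1=(-1.1038, -0.5226, 0.5501) v2=(0.9301, -0.3233, 0.4782) v3=(0.6090, 0.0279, -0.5024) v4=(0.4859, -0.6146, 0.4284)
step 36: KE=3.6949, PE=-0.0620, E=3.6329

3.6329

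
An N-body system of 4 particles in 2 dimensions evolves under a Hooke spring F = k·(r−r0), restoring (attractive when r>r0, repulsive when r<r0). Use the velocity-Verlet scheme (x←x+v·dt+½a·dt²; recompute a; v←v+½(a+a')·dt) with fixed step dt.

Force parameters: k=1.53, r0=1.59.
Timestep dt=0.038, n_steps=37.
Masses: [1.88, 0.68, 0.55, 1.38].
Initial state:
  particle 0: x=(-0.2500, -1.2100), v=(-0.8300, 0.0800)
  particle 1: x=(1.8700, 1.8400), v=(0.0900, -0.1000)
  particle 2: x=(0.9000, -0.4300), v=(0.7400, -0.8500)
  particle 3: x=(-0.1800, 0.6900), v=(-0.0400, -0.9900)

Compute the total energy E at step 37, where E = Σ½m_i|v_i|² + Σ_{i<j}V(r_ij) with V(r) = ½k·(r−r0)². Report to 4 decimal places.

step 0: x0=(-0.2500, -1.2100) x1=(1.8700, 1.8400) x2=(0.9000, -0.4300) x3=(-0.1800, 0.6900)
step 1: x0=(-0.2809, -1.2058) x1=(1.8698, 1.8314) x2=(0.9292, -0.4605) x3=(-0.1810, 0.6524)
step 2: x0=(-0.3105, -1.1994) x1=(1.8623, 1.8133) x2=(0.9604, -0.4874) x3=(-0.1810, 0.6151)
step 3: x0=(-0.3388, -1.1907) x1=(1.8476, 1.7857) x2=(0.9933, -0.5107) x3=(-0.1799, 0.5780)
step 4: x0=(-0.3657, -1.1799) x1=(1.8257, 1.7486) x2=(1.0278, -0.5307) x3=(-0.1778, 0.5413)
step 5: x0=(-0.3912, -1.1670) x1=(1.7968, 1.7023) x2=(1.0634, -0.5473) x3=(-0.1747, 0.5049)
step 6: x0=(-0.4152, -1.1521) x1=(1.7612, 1.6473) x2=(1.1000, -0.5609) x3=(-0.1706, 0.4689)
step 7: x0=(-0.4378, -1.1353) x1=(1.7191, 1.5838) x2=(1.1371, -0.5716) x3=(-0.1655, 0.4334)
step 8: x0=(-0.4589, -1.1168) x1=(1.6709, 1.5125) x2=(1.1744, -0.5798) x3=(-0.1594, 0.3983)
step 9: x0=(-0.4786, -1.0966) x1=(1.6172, 1.4340) x2=(1.2115, -0.5859) x3=(-0.1526, 0.3637)
step 10: x0=(-0.4968, -1.0749) x1=(1.5583, 1.3489) x2=(1.2481, -0.5901) x3=(-0.1449, 0.3295)
step 11: x0=(-0.5136, -1.0519) x1=(1.4947, 1.2581) x2=(1.2838, -0.5930) x3=(-0.1366, 0.2959)
step 12: x0=(-0.5290, -1.0278) x1=(1.4271, 1.1622) x2=(1.3183, -0.5948) x3=(-0.1276, 0.2627)
step 13: x0=(-0.5431, -1.0026) x1=(1.3560, 1.0622) x2=(1.3513, -0.5960) x3=(-0.1181, 0.2300)
step 14: x0=(-0.5559, -0.9766) x1=(1.2819, 0.9589) x2=(1.3826, -0.5970) x3=(-0.1082, 0.1977)
step 15: x0=(-0.5675, -0.9500) x1=(1.2054, 0.8532) x2=(1.4121, -0.5983) x3=(-0.0979, 0.1658)
step 16: x0=(-0.5781, -0.9229) x1=(1.1270, 0.7459) x2=(1.4396, -0.6002) x3=(-0.0874, 0.1343)
step 17: x0=(-0.5877, -0.8956) x1=(1.0473, 0.6377) x2=(1.4651, -0.6030) x3=(-0.0769, 0.1032)
step 18: x0=(-0.5964, -0.8681) x1=(0.9667, 0.5295) x2=(1.4886, -0.6070) x3=(-0.0663, 0.0725)
step 19: x0=(-0.6044, -0.8406) x1=(0.8859, 0.4217) x2=(1.5103, -0.6123) x3=(-0.0558, 0.0421)
step 20: x0=(-0.6117, -0.8134) x1=(0.8052, 0.3150) x2=(1.5303, -0.6190) x3=(-0.0456, 0.0120)
step 21: x0=(-0.6186, -0.7865) x1=(0.7253, 0.2096) x2=(1.5486, -0.6270) x3=(-0.0357, -0.0177)
step 22: x0=(-0.6252, -0.7601) x1=(0.6467, 0.1058) x2=(1.5653, -0.6362) x3=(-0.0263, -0.0470)
step 23: x0=(-0.6316, -0.7343) x1=(0.5700, 0.0035) x2=(1.5805, -0.6465) x3=(-0.0175, -0.0759)
step 24: x0=(-0.6380, -0.7092) x1=(0.4960, -0.0974) x2=(1.5941, -0.6575) x3=(-0.0093, -0.1043)
step 25: x0=(-0.6446, -0.6848) x1=(0.4253, -0.1972) x2=(1.6060, -0.6691) x3=(-0.0018, -0.1320)
step 26: x0=(-0.6515, -0.6612) x1=(0.3586, -0.2966) x2=(1.6160, -0.6811) x3=(0.0049, -0.1586)
step 27: x0=(-0.6589, -0.6383) x1=(0.2963, -0.3966) x2=(1.6240, -0.6932) x3=(0.0108, -0.1839)
step 28: x0=(-0.6669, -0.6161) x1=(0.2384, -0.4984) x2=(1.6297, -0.7054) x3=(0.0164, -0.2073)
step 29: x0=(-0.6757, -0.5946) x1=(0.1845, -0.6030) x2=(1.6329, -0.7174) x3=(0.0221, -0.2286)
step 30: x0=(-0.6853, -0.5735) x1=(0.1341, -0.7111) x2=(1.6334, -0.7293) x3=(0.0283, -0.2476)
step 31: x0=(-0.6958, -0.5527) x1=(0.0866, -0.8231) x2=(1.6309, -0.7408) x3=(0.0354, -0.2643)
step 32: x0=(-0.7072, -0.5320) x1=(0.0416, -0.9392) x2=(1.6254, -0.7520) x3=(0.0436, -0.2790)
step 33: x0=(-0.7193, -0.5114) x1=(-0.0013, -1.0596) x2=(1.6167, -0.7628) x3=(0.0532, -0.2918)
step 34: x0=(-0.7321, -0.4905) x1=(-0.0424, -1.1839) x2=(1.6045, -0.7733) x3=(0.0641, -0.3029)
step 35: x0=(-0.7453, -0.4695) x1=(-0.0821, -1.3118) x2=(1.5887, -0.7835) x3=(0.0764, -0.3127)
step 36: x0=(-0.7590, -0.4483) x1=(-0.1205, -1.4427) x2=(1.5694, -0.7935) x3=(0.0900, -0.3213)
step 37: x0=(-0.7728, -0.4269) x1=(-0.1578, -1.5759) x2=(1.5463, -0.8034) x3=(0.1049, -0.3290)
step 0 velocities: v0=(-0.8300, 0.0800) v1=(0.0900, -0.1000) v2=(0.7400, -0.8500) v3=(-0.0400, -0.9900)
step 0: KE=1.6864, PE=4.5913, E=6.2777
step 37 velocities: v0=(-0.3658, 0.5629) v1=(-0.9675, -3.5246) v2=(-0.6573, -0.2619) v3=(0.4056, -0.1947)
step 37: KE=5.2430, PE=1.0271, E=6.2701

6.2701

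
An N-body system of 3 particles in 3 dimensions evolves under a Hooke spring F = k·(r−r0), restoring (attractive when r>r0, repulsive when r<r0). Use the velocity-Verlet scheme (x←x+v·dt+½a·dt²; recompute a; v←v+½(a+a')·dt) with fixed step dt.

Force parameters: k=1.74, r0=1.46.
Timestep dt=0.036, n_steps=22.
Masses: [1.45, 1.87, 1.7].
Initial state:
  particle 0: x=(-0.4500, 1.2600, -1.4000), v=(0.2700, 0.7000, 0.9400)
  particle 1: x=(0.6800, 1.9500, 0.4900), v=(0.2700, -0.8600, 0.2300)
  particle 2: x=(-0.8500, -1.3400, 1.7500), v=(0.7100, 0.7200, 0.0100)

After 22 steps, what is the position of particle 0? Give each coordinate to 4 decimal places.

(-0.1975, 1.3393, 0.0735)

step 0: x0=(-0.4500, 1.2600, -1.4000) x1=(0.6800, 1.9500, 0.4900) x2=(-0.8500, -1.3400, 1.7500)
step 1: x0=(-0.4402, 1.2841, -1.3640) x1=(0.6889, 1.9177, 0.4983) x2=(-0.8236, -1.3116, 1.7485)
step 2: x0=(-0.4301, 1.3060, -1.3239) x1=(0.6962, 1.8827, 0.5068) x2=(-0.7957, -1.2784, 1.7433)
step 3: x0=(-0.4197, 1.3256, -1.2798) x1=(0.7019, 1.8451, 0.5154) x2=(-0.7663, -1.2404, 1.7346)
step 4: x0=(-0.4092, 1.3429, -1.2318) x1=(0.7062, 1.8051, 0.5242) x2=(-0.7354, -1.1979, 1.7223)
step 5: x0=(-0.3984, 1.3580, -1.1801) x1=(0.7089, 1.7628, 0.5331) x2=(-0.7031, -1.1509, 1.7067)
step 6: x0=(-0.3874, 1.3709, -1.1248) x1=(0.7104, 1.7184, 0.5423) x2=(-0.6695, -1.0996, 1.6878)
step 7: x0=(-0.3762, 1.3815, -1.0661) x1=(0.7105, 1.6719, 0.5516) x2=(-0.6347, -1.0442, 1.6657)
step 8: x0=(-0.3648, 1.3900, -1.0041) x1=(0.7093, 1.6235, 0.5612) x2=(-0.5986, -0.9849, 1.6407)
step 9: x0=(-0.3532, 1.3965, -0.9392) x1=(0.7071, 1.5734, 0.5710) x2=(-0.5615, -0.9219, 1.6128)
step 10: x0=(-0.3414, 1.4009, -0.8715) x1=(0.7037, 1.5217, 0.5811) x2=(-0.5233, -0.8555, 1.5823)
step 11: x0=(-0.3295, 1.4033, -0.8012) x1=(0.6994, 1.4686, 0.5915) x2=(-0.4842, -0.7858, 1.5493)
step 12: x0=(-0.3175, 1.4040, -0.7286) x1=(0.6943, 1.4142, 0.6021) x2=(-0.4443, -0.7131, 1.5140)
step 13: x0=(-0.3054, 1.4028, -0.6539) x1=(0.6884, 1.3587, 0.6130) x2=(-0.4036, -0.6377, 1.4766)
step 14: x0=(-0.2932, 1.4001, -0.5773) x1=(0.6819, 1.3022, 0.6242) x2=(-0.3622, -0.5599, 1.4373)
step 15: x0=(-0.2810, 1.3959, -0.4991) x1=(0.6748, 1.2449, 0.6357) x2=(-0.3204, -0.4800, 1.3964)
step 16: x0=(-0.2687, 1.3904, -0.4196) x1=(0.6674, 1.1870, 0.6474) x2=(-0.2780, -0.3982, 1.3539)
step 17: x0=(-0.2566, 1.3837, -0.3389) x1=(0.6597, 1.1286, 0.6593) x2=(-0.2354, -0.3149, 1.3103)
step 18: x0=(-0.2444, 1.3760, -0.2573) x1=(0.6518, 1.0698, 0.6715) x2=(-0.1925, -0.2303, 1.2657)
step 19: x0=(-0.2324, 1.3675, -0.1750) x1=(0.6439, 1.0108, 0.6839) x2=(-0.1495, -0.1448, 1.2202)
step 20: x0=(-0.2206, 1.3585, -0.0923) x1=(0.6361, 0.9517, 0.6964) x2=(-0.1066, -0.0587, 1.1742)
step 21: x0=(-0.2089, 1.3490, -0.0094) x1=(0.6286, 0.8926, 0.7091) x2=(-0.0637, 0.0278, 1.1279)
step 22: x0=(-0.1975, 1.3393, 0.0735) x1=(0.6215, 0.8336, 0.7218) x2=(-0.0211, 0.1143, 1.0815)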